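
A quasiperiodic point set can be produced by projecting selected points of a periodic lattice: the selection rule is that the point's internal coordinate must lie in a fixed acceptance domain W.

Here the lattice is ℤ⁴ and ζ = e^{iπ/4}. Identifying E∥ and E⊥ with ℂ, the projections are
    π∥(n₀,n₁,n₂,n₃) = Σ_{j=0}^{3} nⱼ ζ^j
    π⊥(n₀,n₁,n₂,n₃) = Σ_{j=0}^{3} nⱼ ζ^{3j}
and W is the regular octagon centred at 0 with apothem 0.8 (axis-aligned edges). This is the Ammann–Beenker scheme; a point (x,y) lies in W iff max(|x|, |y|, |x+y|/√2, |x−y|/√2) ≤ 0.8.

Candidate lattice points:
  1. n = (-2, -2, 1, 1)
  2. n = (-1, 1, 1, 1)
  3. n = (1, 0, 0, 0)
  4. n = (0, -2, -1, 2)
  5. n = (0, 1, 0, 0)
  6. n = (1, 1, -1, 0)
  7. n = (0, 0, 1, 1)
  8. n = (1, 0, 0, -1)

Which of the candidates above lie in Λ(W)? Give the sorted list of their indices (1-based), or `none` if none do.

π⊥(n) = n₀ + n₁ζ³ + n₂ζ⁶ + n₃ζ⁹ where ζ = e^{iπ/4}.
candidate 1: n = (-2, -2, 1, 1) → π⊥ ≈ (+0.121320, -1.707107); max(|x|,|y|,|x±y|/√2) = 1.707107 > 0.8 ⇒ ∉ W
candidate 2: n = (-1, 1, 1, 1) → π⊥ ≈ (-1.000000, +0.414214); max(|x|,|y|,|x±y|/√2) = 1.000000 > 0.8 ⇒ ∉ W
candidate 3: n = (1, 0, 0, 0) → π⊥ ≈ (+1.000000, +0.000000); max(|x|,|y|,|x±y|/√2) = 1.000000 > 0.8 ⇒ ∉ W
candidate 4: n = (0, -2, -1, 2) → π⊥ ≈ (+2.828427, +1.000000); max(|x|,|y|,|x±y|/√2) = 2.828427 > 0.8 ⇒ ∉ W
candidate 5: n = (0, 1, 0, 0) → π⊥ ≈ (-0.707107, +0.707107); max(|x|,|y|,|x±y|/√2) = 1.000000 > 0.8 ⇒ ∉ W
candidate 6: n = (1, 1, -1, 0) → π⊥ ≈ (+0.292893, +1.707107); max(|x|,|y|,|x±y|/√2) = 1.707107 > 0.8 ⇒ ∉ W
candidate 7: n = (0, 0, 1, 1) → π⊥ ≈ (+0.707107, -0.292893); max(|x|,|y|,|x±y|/√2) = 0.707107 ≤ 0.8 ⇒ ∈ W
candidate 8: n = (1, 0, 0, -1) → π⊥ ≈ (+0.292893, -0.707107); max(|x|,|y|,|x±y|/√2) = 0.707107 ≤ 0.8 ⇒ ∈ W

7, 8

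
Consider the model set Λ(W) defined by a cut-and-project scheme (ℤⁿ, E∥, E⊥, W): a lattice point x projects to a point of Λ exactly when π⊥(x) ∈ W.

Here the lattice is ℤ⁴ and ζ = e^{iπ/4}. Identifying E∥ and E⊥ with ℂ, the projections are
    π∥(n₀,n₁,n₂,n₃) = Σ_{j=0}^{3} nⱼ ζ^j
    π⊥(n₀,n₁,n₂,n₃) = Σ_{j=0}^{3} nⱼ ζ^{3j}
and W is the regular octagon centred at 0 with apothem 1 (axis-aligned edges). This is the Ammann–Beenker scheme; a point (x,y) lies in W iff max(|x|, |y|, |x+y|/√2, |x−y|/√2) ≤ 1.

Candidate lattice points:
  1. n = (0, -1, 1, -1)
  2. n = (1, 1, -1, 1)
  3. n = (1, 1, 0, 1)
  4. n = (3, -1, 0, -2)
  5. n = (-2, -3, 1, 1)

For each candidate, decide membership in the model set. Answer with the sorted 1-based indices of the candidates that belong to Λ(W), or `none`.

With ζ = e^{iπ/4} the internal vectors are ζ^0,ζ^3,ζ^6,ζ^9.
candidate 1: n = (0, -1, 1, -1) → π⊥ ≈ (+0.00000, -2.41421); max(|x|,|y|,|x±y|/√2) = 2.41421 > 1 ⇒ ∉ W
candidate 2: n = (1, 1, -1, 1) → π⊥ ≈ (+1.00000, +2.41421); max(|x|,|y|,|x±y|/√2) = 2.41421 > 1 ⇒ ∉ W
candidate 3: n = (1, 1, 0, 1) → π⊥ ≈ (+1.00000, +1.41421); max(|x|,|y|,|x±y|/√2) = 1.70711 > 1 ⇒ ∉ W
candidate 4: n = (3, -1, 0, -2) → π⊥ ≈ (+2.29289, -2.12132); max(|x|,|y|,|x±y|/√2) = 3.12132 > 1 ⇒ ∉ W
candidate 5: n = (-2, -3, 1, 1) → π⊥ ≈ (+0.82843, -2.41421); max(|x|,|y|,|x±y|/√2) = 2.41421 > 1 ⇒ ∉ W

none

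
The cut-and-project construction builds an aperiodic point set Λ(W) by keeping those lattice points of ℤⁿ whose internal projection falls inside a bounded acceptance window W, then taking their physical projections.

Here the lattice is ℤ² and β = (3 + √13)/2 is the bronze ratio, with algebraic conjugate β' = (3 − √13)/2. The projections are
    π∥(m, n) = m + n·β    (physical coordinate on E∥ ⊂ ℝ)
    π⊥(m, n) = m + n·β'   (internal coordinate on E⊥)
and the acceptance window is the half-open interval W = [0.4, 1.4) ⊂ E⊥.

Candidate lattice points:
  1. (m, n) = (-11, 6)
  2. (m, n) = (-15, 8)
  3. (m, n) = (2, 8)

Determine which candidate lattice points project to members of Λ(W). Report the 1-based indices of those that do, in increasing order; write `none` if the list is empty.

Compute β' = (3−√13)/2 = -0.302776, so π⊥(m,n) = m -0.302776·n.
#1 (-11,6): internal coord -11 + (6)·β' = -12.816654; -12.816654 ∉ [0.4, 1.4) → out
#2 (-15,8): internal coord -15 + (8)·β' = -17.422205; -17.422205 ∉ [0.4, 1.4) → out
#3 (2,8): internal coord 2 + (8)·β' = -0.422205; -0.422205 ∉ [0.4, 1.4) → out

none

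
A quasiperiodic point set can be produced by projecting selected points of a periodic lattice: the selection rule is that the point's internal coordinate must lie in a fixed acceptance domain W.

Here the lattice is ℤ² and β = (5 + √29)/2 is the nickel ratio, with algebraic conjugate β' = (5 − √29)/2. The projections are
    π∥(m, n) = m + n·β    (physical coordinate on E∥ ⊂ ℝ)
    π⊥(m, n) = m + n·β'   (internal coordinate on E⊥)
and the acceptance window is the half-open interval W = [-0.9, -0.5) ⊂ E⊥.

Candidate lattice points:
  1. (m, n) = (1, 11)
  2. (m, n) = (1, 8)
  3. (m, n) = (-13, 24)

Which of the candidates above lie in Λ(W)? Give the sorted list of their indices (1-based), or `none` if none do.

Numerically β ≈ 5.1926 and β' = −1/β ≈ -0.1926.
[1] lift (1,11): star map gives -1.1184; window check -0.9 ≤ -1.1184 < -0.5 is false → out
[2] lift (1,8): star map gives -0.5407; window check -0.9 ≤ -0.5407 < -0.5 is true → IN Λ
[3] lift (-13,24): star map gives -17.6220; window check -0.9 ≤ -17.6220 < -0.5 is false → out

2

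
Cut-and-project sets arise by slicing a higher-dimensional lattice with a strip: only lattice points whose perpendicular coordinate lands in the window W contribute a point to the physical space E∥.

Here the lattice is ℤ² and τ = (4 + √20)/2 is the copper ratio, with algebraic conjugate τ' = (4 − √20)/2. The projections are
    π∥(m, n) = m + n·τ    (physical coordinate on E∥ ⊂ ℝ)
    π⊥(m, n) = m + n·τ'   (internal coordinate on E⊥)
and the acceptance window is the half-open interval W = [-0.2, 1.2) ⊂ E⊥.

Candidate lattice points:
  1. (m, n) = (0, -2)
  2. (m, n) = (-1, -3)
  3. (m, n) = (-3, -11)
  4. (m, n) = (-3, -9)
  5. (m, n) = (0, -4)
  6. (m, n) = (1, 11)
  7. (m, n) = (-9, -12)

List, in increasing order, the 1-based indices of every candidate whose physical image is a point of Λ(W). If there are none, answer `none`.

1, 5

Compute τ' = (4−√20)/2 = -0.2361, so π⊥(m,n) = m -0.2361·n.
candidate 1: (m,n)=(0,-2) → π∥ = 0-2·τ ≈ -8.4721, π⊥ = 0-2·τ' ≈ 0.4721 ∈ [-0.2, 1.2) ⇒ IN Λ
candidate 2: (m,n)=(-1,-3) → π∥ = -1-3·τ ≈ -13.7082, π⊥ = -1-3·τ' ≈ -0.2918 ∉ [-0.2, 1.2) ⇒ out
candidate 3: (m,n)=(-3,-11) → π∥ = -3-11·τ ≈ -49.5967, π⊥ = -3-11·τ' ≈ -0.4033 ∉ [-0.2, 1.2) ⇒ out
candidate 4: (m,n)=(-3,-9) → π∥ = -3-9·τ ≈ -41.1246, π⊥ = -3-9·τ' ≈ -0.8754 ∉ [-0.2, 1.2) ⇒ out
candidate 5: (m,n)=(0,-4) → π∥ = 0-4·τ ≈ -16.9443, π⊥ = 0-4·τ' ≈ 0.9443 ∈ [-0.2, 1.2) ⇒ IN Λ
candidate 6: (m,n)=(1,11) → π∥ = 1+11·τ ≈ 47.5967, π⊥ = 1+11·τ' ≈ -1.5967 ∉ [-0.2, 1.2) ⇒ out
candidate 7: (m,n)=(-9,-12) → π∥ = -9-12·τ ≈ -59.8328, π⊥ = -9-12·τ' ≈ -6.1672 ∉ [-0.2, 1.2) ⇒ out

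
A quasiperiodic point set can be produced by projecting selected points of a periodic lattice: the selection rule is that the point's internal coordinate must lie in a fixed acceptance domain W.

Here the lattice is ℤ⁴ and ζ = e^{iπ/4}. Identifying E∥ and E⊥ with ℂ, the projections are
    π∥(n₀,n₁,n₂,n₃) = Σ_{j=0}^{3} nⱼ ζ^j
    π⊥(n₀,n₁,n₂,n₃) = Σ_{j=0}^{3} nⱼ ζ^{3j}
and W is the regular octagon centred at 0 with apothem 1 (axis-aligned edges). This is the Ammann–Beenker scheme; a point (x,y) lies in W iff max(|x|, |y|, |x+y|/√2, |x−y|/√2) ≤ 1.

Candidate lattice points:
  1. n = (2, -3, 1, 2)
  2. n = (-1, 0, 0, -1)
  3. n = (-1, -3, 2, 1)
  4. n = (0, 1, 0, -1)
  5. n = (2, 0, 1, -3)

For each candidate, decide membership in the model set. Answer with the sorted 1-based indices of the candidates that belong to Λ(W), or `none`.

Internal map: ζ^{3j} for j=0..3 gives (1,0), (−√2/2,√2/2), (0,−1), (√2/2,√2/2).
candidate 1: n = (2, -3, 1, 2) → π⊥ ≈ (+5.535534, -1.707107); max(|x|,|y|,|x±y|/√2) = 5.535534 > 1 ⇒ ∉ W
candidate 2: n = (-1, 0, 0, -1) → π⊥ ≈ (-1.707107, -0.707107); max(|x|,|y|,|x±y|/√2) = 1.707107 > 1 ⇒ ∉ W
candidate 3: n = (-1, -3, 2, 1) → π⊥ ≈ (+1.828427, -3.414214); max(|x|,|y|,|x±y|/√2) = 3.707107 > 1 ⇒ ∉ W
candidate 4: n = (0, 1, 0, -1) → π⊥ ≈ (-1.414214, +0.000000); max(|x|,|y|,|x±y|/√2) = 1.414214 > 1 ⇒ ∉ W
candidate 5: n = (2, 0, 1, -3) → π⊥ ≈ (-0.121320, -3.121320); max(|x|,|y|,|x±y|/√2) = 3.121320 > 1 ⇒ ∉ W

none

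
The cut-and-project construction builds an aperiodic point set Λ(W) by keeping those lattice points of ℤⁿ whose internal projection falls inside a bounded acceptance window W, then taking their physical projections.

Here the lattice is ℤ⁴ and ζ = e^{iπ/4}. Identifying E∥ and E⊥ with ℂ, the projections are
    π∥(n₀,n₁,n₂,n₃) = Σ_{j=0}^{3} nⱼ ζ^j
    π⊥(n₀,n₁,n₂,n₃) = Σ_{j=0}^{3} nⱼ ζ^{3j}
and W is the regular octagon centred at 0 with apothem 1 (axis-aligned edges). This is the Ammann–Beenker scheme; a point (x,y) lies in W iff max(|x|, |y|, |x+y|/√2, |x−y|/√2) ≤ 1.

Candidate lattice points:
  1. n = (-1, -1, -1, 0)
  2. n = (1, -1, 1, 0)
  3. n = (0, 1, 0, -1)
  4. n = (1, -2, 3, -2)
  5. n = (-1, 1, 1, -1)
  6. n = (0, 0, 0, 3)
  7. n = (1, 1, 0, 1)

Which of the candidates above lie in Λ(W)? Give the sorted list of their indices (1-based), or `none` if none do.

1

With ζ = e^{iπ/4} the internal vectors are ζ^0,ζ^3,ζ^6,ζ^9.
#1 (-1, -1, -1, 0): internal (-0.2929, 0.2929); octagon support 0.4142 vs apothem 1 → ∈ W
#2 (1, -1, 1, 0): internal (1.7071, -1.7071); octagon support 2.4142 vs apothem 1 → ∉ W
#3 (0, 1, 0, -1): internal (-1.4142, 0.0000); octagon support 1.4142 vs apothem 1 → ∉ W
#4 (1, -2, 3, -2): internal (1.0000, -5.8284); octagon support 5.8284 vs apothem 1 → ∉ W
#5 (-1, 1, 1, -1): internal (-2.4142, -1.0000); octagon support 2.4142 vs apothem 1 → ∉ W
#6 (0, 0, 0, 3): internal (2.1213, 2.1213); octagon support 3.0000 vs apothem 1 → ∉ W
#7 (1, 1, 0, 1): internal (1.0000, 1.4142); octagon support 1.7071 vs apothem 1 → ∉ W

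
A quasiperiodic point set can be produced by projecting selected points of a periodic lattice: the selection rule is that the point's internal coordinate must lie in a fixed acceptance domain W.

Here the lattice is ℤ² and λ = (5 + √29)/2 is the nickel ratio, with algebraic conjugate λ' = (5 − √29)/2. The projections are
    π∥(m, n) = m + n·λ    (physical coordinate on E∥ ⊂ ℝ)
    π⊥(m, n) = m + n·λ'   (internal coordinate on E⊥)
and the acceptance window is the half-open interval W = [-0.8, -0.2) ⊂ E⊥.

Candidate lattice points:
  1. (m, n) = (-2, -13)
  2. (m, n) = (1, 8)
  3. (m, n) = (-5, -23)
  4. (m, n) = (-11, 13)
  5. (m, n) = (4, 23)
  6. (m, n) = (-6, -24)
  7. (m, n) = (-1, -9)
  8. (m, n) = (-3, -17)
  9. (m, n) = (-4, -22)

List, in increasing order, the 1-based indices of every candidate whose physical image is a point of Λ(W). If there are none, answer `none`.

λ' = (5−√29)/2 ≈ -0.192582.
[1] lift (-2,-13): star map gives 0.503571; window check -0.8 ≤ 0.503571 < -0.2 is false → out
[2] lift (1,8): star map gives -0.540659; window check -0.8 ≤ -0.540659 < -0.2 is true → IN Λ
[3] lift (-5,-23): star map gives -0.570605; window check -0.8 ≤ -0.570605 < -0.2 is true → IN Λ
[4] lift (-11,13): star map gives -13.503571; window check -0.8 ≤ -13.503571 < -0.2 is false → out
[5] lift (4,23): star map gives -0.429395; window check -0.8 ≤ -0.429395 < -0.2 is true → IN Λ
[6] lift (-6,-24): star map gives -1.378022; window check -0.8 ≤ -1.378022 < -0.2 is false → out
[7] lift (-1,-9): star map gives 0.733242; window check -0.8 ≤ 0.733242 < -0.2 is false → out
[8] lift (-3,-17): star map gives 0.273901; window check -0.8 ≤ 0.273901 < -0.2 is false → out
[9] lift (-4,-22): star map gives 0.236813; window check -0.8 ≤ 0.236813 < -0.2 is false → out

2, 3, 5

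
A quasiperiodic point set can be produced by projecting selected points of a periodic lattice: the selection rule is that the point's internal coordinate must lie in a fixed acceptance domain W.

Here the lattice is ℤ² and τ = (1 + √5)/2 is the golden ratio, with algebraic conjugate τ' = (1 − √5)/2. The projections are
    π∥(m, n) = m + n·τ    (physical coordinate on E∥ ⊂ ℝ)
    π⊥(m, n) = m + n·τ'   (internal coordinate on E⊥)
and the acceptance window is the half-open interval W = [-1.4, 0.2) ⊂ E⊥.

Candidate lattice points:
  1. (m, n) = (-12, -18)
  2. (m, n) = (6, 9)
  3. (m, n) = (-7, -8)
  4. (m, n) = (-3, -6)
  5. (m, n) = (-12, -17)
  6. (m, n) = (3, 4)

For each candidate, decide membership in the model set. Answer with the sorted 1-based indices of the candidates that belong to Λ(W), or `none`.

τ' = (1−√5)/2 ≈ -0.61803.
[1] lift (-12,-18): star map gives -0.87539; window check -1.4 ≤ -0.87539 < 0.2 is true → IN Λ
[2] lift (6,9): star map gives 0.43769; window check -1.4 ≤ 0.43769 < 0.2 is false → out
[3] lift (-7,-8): star map gives -2.05573; window check -1.4 ≤ -2.05573 < 0.2 is false → out
[4] lift (-3,-6): star map gives 0.70820; window check -1.4 ≤ 0.70820 < 0.2 is false → out
[5] lift (-12,-17): star map gives -1.49342; window check -1.4 ≤ -1.49342 < 0.2 is false → out
[6] lift (3,4): star map gives 0.52786; window check -1.4 ≤ 0.52786 < 0.2 is false → out

1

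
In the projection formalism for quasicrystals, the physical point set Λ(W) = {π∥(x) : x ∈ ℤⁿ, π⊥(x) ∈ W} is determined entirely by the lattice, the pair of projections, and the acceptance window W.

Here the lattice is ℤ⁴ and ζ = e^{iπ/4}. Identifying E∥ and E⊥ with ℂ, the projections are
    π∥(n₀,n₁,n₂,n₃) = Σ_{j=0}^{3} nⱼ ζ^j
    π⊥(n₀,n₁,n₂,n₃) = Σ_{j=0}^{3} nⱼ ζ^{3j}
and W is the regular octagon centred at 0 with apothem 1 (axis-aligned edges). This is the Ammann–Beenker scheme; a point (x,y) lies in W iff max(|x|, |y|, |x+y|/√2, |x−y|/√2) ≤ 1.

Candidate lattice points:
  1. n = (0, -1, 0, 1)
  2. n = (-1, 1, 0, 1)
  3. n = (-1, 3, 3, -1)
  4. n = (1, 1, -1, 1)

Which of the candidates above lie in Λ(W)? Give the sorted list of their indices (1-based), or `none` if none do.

With ζ = e^{iπ/4} the internal vectors are ζ^0,ζ^3,ζ^6,ζ^9.
candidate 1: n = (0, -1, 0, 1) → π⊥ ≈ (+1.4142, +0.0000); max(|x|,|y|,|x±y|/√2) = 1.4142 > 1 ⇒ ∉ W
candidate 2: n = (-1, 1, 0, 1) → π⊥ ≈ (-1.0000, +1.4142); max(|x|,|y|,|x±y|/√2) = 1.7071 > 1 ⇒ ∉ W
candidate 3: n = (-1, 3, 3, -1) → π⊥ ≈ (-3.8284, -1.5858); max(|x|,|y|,|x±y|/√2) = 3.8284 > 1 ⇒ ∉ W
candidate 4: n = (1, 1, -1, 1) → π⊥ ≈ (+1.0000, +2.4142); max(|x|,|y|,|x±y|/√2) = 2.4142 > 1 ⇒ ∉ W

none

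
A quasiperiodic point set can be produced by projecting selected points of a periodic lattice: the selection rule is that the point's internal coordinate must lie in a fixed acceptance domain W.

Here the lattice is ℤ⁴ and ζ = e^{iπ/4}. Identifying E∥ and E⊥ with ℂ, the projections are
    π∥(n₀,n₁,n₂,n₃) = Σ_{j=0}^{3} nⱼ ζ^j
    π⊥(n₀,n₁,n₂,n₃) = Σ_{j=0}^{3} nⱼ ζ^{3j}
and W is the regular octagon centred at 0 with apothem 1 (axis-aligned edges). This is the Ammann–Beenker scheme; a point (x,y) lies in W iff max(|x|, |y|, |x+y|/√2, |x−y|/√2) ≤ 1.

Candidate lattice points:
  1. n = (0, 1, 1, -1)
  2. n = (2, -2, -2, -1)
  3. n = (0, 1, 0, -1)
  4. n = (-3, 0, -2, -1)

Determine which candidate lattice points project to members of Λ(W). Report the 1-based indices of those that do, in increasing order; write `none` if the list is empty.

Internal map: ζ^{3j} for j=0..3 gives (1,0), (−√2/2,√2/2), (0,−1), (√2/2,√2/2).
candidate 1: n = (0, 1, 1, -1) → π⊥ ≈ (-1.41421, -1.00000); max(|x|,|y|,|x±y|/√2) = 1.70711 > 1 ⇒ ∉ W
candidate 2: n = (2, -2, -2, -1) → π⊥ ≈ (+2.70711, -0.12132); max(|x|,|y|,|x±y|/√2) = 2.70711 > 1 ⇒ ∉ W
candidate 3: n = (0, 1, 0, -1) → π⊥ ≈ (-1.41421, +0.00000); max(|x|,|y|,|x±y|/√2) = 1.41421 > 1 ⇒ ∉ W
candidate 4: n = (-3, 0, -2, -1) → π⊥ ≈ (-3.70711, +1.29289); max(|x|,|y|,|x±y|/√2) = 3.70711 > 1 ⇒ ∉ W

none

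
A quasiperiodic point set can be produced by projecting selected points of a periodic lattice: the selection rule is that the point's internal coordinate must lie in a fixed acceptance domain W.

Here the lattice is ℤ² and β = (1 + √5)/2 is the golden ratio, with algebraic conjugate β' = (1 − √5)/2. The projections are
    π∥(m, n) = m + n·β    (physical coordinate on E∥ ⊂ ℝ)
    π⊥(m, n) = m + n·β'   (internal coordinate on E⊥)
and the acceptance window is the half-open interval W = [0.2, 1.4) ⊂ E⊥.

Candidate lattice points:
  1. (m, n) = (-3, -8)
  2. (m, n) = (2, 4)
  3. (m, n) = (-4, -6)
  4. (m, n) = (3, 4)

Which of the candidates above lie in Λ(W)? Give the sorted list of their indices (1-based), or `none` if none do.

4

β' = (1−√5)/2 ≈ -0.618034.
#1 (-3,-8): internal coord -3 + (-8)·β' = +1.944272; +1.944272 ∉ [0.2, 1.4) → out
#2 (2,4): internal coord 2 + (4)·β' = -0.472136; -0.472136 ∉ [0.2, 1.4) → out
#3 (-4,-6): internal coord -4 + (-6)·β' = -0.291796; -0.291796 ∉ [0.2, 1.4) → out
#4 (3,4): internal coord 3 + (4)·β' = +0.527864; +0.527864 ∈ [0.2, 1.4) → IN Λ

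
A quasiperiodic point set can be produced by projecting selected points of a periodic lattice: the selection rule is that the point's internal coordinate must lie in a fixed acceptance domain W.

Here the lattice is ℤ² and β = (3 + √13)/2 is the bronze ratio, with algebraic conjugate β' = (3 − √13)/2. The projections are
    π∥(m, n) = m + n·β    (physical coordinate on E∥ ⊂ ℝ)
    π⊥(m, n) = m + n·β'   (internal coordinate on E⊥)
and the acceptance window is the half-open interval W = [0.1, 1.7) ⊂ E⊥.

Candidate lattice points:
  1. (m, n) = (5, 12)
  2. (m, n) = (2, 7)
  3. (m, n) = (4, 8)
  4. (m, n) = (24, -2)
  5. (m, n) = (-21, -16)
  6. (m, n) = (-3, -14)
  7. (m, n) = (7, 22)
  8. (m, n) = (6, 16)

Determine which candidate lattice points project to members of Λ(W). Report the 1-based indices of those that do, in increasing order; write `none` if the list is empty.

Compute β' = (3−√13)/2 = -0.302776, so π⊥(m,n) = m -0.302776·n.
candidate 1: (m,n)=(5,12) → π∥ = 5+12·β ≈ 44.633308, π⊥ = 5+12·β' ≈ 1.366692 ∈ [0.1, 1.7) ⇒ IN Λ
candidate 2: (m,n)=(2,7) → π∥ = 2+7·β ≈ 25.119429, π⊥ = 2+7·β' ≈ -0.119429 ∉ [0.1, 1.7) ⇒ out
candidate 3: (m,n)=(4,8) → π∥ = 4+8·β ≈ 30.422205, π⊥ = 4+8·β' ≈ 1.577795 ∈ [0.1, 1.7) ⇒ IN Λ
candidate 4: (m,n)=(24,-2) → π∥ = 24-2·β ≈ 17.394449, π⊥ = 24-2·β' ≈ 24.605551 ∉ [0.1, 1.7) ⇒ out
candidate 5: (m,n)=(-21,-16) → π∥ = -21-16·β ≈ -73.844410, π⊥ = -21-16·β' ≈ -16.155590 ∉ [0.1, 1.7) ⇒ out
candidate 6: (m,n)=(-3,-14) → π∥ = -3-14·β ≈ -49.238859, π⊥ = -3-14·β' ≈ 1.238859 ∈ [0.1, 1.7) ⇒ IN Λ
candidate 7: (m,n)=(7,22) → π∥ = 7+22·β ≈ 79.661064, π⊥ = 7+22·β' ≈ 0.338936 ∈ [0.1, 1.7) ⇒ IN Λ
candidate 8: (m,n)=(6,16) → π∥ = 6+16·β ≈ 58.844410, π⊥ = 6+16·β' ≈ 1.155590 ∈ [0.1, 1.7) ⇒ IN Λ

1, 3, 6, 7, 8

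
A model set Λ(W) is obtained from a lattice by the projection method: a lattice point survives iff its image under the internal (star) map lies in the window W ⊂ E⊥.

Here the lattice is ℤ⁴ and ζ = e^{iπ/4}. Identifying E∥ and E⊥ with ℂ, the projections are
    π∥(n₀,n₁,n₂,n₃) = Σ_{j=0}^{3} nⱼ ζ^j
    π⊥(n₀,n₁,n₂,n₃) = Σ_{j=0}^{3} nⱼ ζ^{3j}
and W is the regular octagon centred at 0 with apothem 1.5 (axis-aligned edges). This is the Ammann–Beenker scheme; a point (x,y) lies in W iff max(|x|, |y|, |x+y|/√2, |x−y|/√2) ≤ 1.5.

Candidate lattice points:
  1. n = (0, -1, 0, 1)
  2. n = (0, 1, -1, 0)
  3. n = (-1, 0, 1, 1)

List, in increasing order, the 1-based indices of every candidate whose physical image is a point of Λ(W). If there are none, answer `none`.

1, 3

Internal map: ζ^{3j} for j=0..3 gives (1,0), (−√2/2,√2/2), (0,−1), (√2/2,√2/2).
#1 (0, -1, 0, 1): internal (1.41421, 0.00000); octagon support 1.41421 vs apothem 1.5 → ∈ W
#2 (0, 1, -1, 0): internal (-0.70711, 1.70711); octagon support 1.70711 vs apothem 1.5 → ∉ W
#3 (-1, 0, 1, 1): internal (-0.29289, -0.29289); octagon support 0.41421 vs apothem 1.5 → ∈ W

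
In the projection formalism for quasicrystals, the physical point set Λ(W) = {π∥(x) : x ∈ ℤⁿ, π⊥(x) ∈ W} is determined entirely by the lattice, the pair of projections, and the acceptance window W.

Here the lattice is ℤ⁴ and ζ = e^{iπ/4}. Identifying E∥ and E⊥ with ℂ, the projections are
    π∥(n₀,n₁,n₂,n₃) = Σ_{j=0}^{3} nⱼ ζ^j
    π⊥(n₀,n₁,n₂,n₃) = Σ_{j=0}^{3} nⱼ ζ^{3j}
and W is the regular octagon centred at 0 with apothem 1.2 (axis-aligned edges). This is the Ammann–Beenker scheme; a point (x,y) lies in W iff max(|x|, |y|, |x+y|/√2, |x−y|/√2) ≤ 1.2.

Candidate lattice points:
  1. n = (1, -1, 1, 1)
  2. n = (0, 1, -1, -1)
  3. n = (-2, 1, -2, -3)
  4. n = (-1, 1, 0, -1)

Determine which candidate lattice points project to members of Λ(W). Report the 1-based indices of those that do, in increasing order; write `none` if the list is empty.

With ζ = e^{iπ/4} the internal vectors are ζ^0,ζ^3,ζ^6,ζ^9.
#1 (1, -1, 1, 1): internal (2.41421, -1.00000); octagon support 2.41421 vs apothem 1.2 → ∉ W
#2 (0, 1, -1, -1): internal (-1.41421, 1.00000); octagon support 1.70711 vs apothem 1.2 → ∉ W
#3 (-2, 1, -2, -3): internal (-4.82843, 0.58579); octagon support 4.82843 vs apothem 1.2 → ∉ W
#4 (-1, 1, 0, -1): internal (-2.41421, 0.00000); octagon support 2.41421 vs apothem 1.2 → ∉ W

none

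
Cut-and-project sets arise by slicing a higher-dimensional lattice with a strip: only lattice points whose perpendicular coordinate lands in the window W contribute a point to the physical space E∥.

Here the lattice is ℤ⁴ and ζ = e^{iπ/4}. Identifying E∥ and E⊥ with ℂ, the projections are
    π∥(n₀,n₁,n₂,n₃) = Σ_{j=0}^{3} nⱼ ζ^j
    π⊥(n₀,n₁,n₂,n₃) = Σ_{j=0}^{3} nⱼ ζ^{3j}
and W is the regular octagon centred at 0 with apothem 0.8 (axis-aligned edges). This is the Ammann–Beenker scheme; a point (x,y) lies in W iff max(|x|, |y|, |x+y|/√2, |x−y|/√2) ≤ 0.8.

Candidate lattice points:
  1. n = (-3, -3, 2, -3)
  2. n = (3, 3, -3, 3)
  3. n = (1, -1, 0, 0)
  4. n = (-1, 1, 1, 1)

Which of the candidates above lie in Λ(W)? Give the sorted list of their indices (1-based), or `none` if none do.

none

Internal map: ζ^{3j} for j=0..3 gives (1,0), (−√2/2,√2/2), (0,−1), (√2/2,√2/2).
candidate 1: n = (-3, -3, 2, -3) → π⊥ ≈ (-3.00000, -6.24264); max(|x|,|y|,|x±y|/√2) = 6.53553 > 0.8 ⇒ ∉ W
candidate 2: n = (3, 3, -3, 3) → π⊥ ≈ (+3.00000, +7.24264); max(|x|,|y|,|x±y|/√2) = 7.24264 > 0.8 ⇒ ∉ W
candidate 3: n = (1, -1, 0, 0) → π⊥ ≈ (+1.70711, -0.70711); max(|x|,|y|,|x±y|/√2) = 1.70711 > 0.8 ⇒ ∉ W
candidate 4: n = (-1, 1, 1, 1) → π⊥ ≈ (-1.00000, +0.41421); max(|x|,|y|,|x±y|/√2) = 1.00000 > 0.8 ⇒ ∉ W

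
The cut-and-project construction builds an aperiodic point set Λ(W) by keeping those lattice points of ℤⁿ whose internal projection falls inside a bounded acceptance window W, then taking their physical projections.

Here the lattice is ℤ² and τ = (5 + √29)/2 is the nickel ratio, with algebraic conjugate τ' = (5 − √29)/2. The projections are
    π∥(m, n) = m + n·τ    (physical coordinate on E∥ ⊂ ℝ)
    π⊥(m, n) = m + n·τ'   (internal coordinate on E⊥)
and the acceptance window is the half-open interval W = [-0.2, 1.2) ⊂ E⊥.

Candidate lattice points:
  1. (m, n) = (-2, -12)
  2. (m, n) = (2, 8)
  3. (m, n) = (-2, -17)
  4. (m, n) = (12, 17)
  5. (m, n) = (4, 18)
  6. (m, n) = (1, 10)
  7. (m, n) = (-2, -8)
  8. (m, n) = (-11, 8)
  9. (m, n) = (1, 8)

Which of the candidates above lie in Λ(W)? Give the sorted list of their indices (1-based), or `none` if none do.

1, 2, 5

Numerically τ ≈ 5.192582 and τ' = −1/τ ≈ -0.192582.
candidate 1: (m,n)=(-2,-12) → π∥ = -2-12·τ ≈ -64.310989, π⊥ = -2-12·τ' ≈ 0.310989 ∈ [-0.2, 1.2) ⇒ IN Λ
candidate 2: (m,n)=(2,8) → π∥ = 2+8·τ ≈ 43.540659, π⊥ = 2+8·τ' ≈ 0.459341 ∈ [-0.2, 1.2) ⇒ IN Λ
candidate 3: (m,n)=(-2,-17) → π∥ = -2-17·τ ≈ -90.273901, π⊥ = -2-17·τ' ≈ 1.273901 ∉ [-0.2, 1.2) ⇒ out
candidate 4: (m,n)=(12,17) → π∥ = 12+17·τ ≈ 100.273901, π⊥ = 12+17·τ' ≈ 8.726099 ∉ [-0.2, 1.2) ⇒ out
candidate 5: (m,n)=(4,18) → π∥ = 4+18·τ ≈ 97.466483, π⊥ = 4+18·τ' ≈ 0.533517 ∈ [-0.2, 1.2) ⇒ IN Λ
candidate 6: (m,n)=(1,10) → π∥ = 1+10·τ ≈ 52.925824, π⊥ = 1+10·τ' ≈ -0.925824 ∉ [-0.2, 1.2) ⇒ out
candidate 7: (m,n)=(-2,-8) → π∥ = -2-8·τ ≈ -43.540659, π⊥ = -2-8·τ' ≈ -0.459341 ∉ [-0.2, 1.2) ⇒ out
candidate 8: (m,n)=(-11,8) → π∥ = -11+8·τ ≈ 30.540659, π⊥ = -11+8·τ' ≈ -12.540659 ∉ [-0.2, 1.2) ⇒ out
candidate 9: (m,n)=(1,8) → π∥ = 1+8·τ ≈ 42.540659, π⊥ = 1+8·τ' ≈ -0.540659 ∉ [-0.2, 1.2) ⇒ out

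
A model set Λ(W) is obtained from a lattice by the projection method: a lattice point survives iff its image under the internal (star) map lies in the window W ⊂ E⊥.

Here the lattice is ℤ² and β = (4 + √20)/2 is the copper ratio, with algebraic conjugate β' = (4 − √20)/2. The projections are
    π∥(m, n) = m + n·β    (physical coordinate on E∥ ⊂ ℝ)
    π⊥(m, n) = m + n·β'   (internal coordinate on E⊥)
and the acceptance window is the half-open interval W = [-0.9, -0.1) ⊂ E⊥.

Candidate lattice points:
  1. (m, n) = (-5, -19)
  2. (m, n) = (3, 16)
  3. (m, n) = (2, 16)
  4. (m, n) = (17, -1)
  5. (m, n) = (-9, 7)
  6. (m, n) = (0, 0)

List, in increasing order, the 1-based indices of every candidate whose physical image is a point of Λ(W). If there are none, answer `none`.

1, 2

Numerically β ≈ 4.23607 and β' = −1/β ≈ -0.23607.
#1 (-5,-19): internal coord -5 + (-19)·β' = -0.51471; -0.51471 ∈ [-0.9, -0.1) → IN Λ
#2 (3,16): internal coord 3 + (16)·β' = -0.77709; -0.77709 ∈ [-0.9, -0.1) → IN Λ
#3 (2,16): internal coord 2 + (16)·β' = -1.77709; -1.77709 ∉ [-0.9, -0.1) → out
#4 (17,-1): internal coord 17 + (-1)·β' = +17.23607; +17.23607 ∉ [-0.9, -0.1) → out
#5 (-9,7): internal coord -9 + (7)·β' = -10.65248; -10.65248 ∉ [-0.9, -0.1) → out
#6 (0,0): internal coord 0 + (0)·β' = +0.00000; +0.00000 ∉ [-0.9, -0.1) → out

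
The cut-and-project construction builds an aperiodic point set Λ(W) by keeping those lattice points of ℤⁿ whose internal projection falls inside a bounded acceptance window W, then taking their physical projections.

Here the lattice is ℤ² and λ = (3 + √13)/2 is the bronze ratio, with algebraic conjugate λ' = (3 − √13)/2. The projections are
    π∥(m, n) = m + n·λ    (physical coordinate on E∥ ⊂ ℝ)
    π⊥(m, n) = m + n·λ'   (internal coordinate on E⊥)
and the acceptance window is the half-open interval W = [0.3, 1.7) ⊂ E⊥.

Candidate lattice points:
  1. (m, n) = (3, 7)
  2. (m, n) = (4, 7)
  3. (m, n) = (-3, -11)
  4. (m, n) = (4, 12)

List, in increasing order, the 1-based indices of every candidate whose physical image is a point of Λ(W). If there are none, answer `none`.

1, 3, 4

λ' = (3−√13)/2 ≈ -0.302776.
#1 (3,7): internal coord 3 + (7)·λ' = +0.880571; +0.880571 ∈ [0.3, 1.7) → IN Λ
#2 (4,7): internal coord 4 + (7)·λ' = +1.880571; +1.880571 ∉ [0.3, 1.7) → out
#3 (-3,-11): internal coord -3 + (-11)·λ' = +0.330532; +0.330532 ∈ [0.3, 1.7) → IN Λ
#4 (4,12): internal coord 4 + (12)·λ' = +0.366692; +0.366692 ∈ [0.3, 1.7) → IN Λ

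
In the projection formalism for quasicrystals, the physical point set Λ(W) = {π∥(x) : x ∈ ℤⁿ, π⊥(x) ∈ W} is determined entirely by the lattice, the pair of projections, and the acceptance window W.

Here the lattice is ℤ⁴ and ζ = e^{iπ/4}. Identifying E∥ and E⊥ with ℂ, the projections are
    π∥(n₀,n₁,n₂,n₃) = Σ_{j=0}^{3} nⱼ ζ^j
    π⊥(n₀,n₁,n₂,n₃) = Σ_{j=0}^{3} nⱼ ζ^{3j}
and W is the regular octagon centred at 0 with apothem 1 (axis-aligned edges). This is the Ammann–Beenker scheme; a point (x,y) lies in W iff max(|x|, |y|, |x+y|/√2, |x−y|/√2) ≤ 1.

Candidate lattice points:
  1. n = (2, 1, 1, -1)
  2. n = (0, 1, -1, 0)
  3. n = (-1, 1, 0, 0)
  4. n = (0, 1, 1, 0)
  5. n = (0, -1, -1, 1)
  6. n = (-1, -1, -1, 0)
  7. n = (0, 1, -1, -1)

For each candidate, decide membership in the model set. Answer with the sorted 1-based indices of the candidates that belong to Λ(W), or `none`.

With ζ = e^{iπ/4} the internal vectors are ζ^0,ζ^3,ζ^6,ζ^9.
candidate 1: n = (2, 1, 1, -1) → π⊥ ≈ (+0.585786, -1.000000); max(|x|,|y|,|x±y|/√2) = 1.121320 > 1 ⇒ ∉ W
candidate 2: n = (0, 1, -1, 0) → π⊥ ≈ (-0.707107, +1.707107); max(|x|,|y|,|x±y|/√2) = 1.707107 > 1 ⇒ ∉ W
candidate 3: n = (-1, 1, 0, 0) → π⊥ ≈ (-1.707107, +0.707107); max(|x|,|y|,|x±y|/√2) = 1.707107 > 1 ⇒ ∉ W
candidate 4: n = (0, 1, 1, 0) → π⊥ ≈ (-0.707107, -0.292893); max(|x|,|y|,|x±y|/√2) = 0.707107 ≤ 1 ⇒ ∈ W
candidate 5: n = (0, -1, -1, 1) → π⊥ ≈ (+1.414214, +1.000000); max(|x|,|y|,|x±y|/√2) = 1.707107 > 1 ⇒ ∉ W
candidate 6: n = (-1, -1, -1, 0) → π⊥ ≈ (-0.292893, +0.292893); max(|x|,|y|,|x±y|/√2) = 0.414214 ≤ 1 ⇒ ∈ W
candidate 7: n = (0, 1, -1, -1) → π⊥ ≈ (-1.414214, +1.000000); max(|x|,|y|,|x±y|/√2) = 1.707107 > 1 ⇒ ∉ W

4, 6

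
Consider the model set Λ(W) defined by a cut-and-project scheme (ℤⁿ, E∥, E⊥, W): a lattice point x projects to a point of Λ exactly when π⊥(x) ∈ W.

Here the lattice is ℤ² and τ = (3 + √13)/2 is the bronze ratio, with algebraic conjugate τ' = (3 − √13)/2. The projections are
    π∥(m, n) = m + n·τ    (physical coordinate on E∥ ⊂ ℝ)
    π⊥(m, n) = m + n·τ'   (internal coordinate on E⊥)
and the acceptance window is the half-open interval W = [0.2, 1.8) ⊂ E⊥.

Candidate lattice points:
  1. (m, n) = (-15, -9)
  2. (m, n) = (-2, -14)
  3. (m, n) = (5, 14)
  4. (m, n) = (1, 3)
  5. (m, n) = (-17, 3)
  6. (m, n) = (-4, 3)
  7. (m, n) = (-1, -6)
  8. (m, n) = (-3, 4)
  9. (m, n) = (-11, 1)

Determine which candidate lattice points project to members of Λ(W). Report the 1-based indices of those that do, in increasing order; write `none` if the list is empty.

Compute τ' = (3−√13)/2 = -0.302776, so π⊥(m,n) = m -0.302776·n.
candidate 1: (m,n)=(-15,-9) → π∥ = -15-9·τ ≈ -44.724981, π⊥ = -15-9·τ' ≈ -12.275019 ∉ [0.2, 1.8) ⇒ out
candidate 2: (m,n)=(-2,-14) → π∥ = -2-14·τ ≈ -48.238859, π⊥ = -2-14·τ' ≈ 2.238859 ∉ [0.2, 1.8) ⇒ out
candidate 3: (m,n)=(5,14) → π∥ = 5+14·τ ≈ 51.238859, π⊥ = 5+14·τ' ≈ 0.761141 ∈ [0.2, 1.8) ⇒ IN Λ
candidate 4: (m,n)=(1,3) → π∥ = 1+3·τ ≈ 10.908327, π⊥ = 1+3·τ' ≈ 0.091673 ∉ [0.2, 1.8) ⇒ out
candidate 5: (m,n)=(-17,3) → π∥ = -17+3·τ ≈ -7.091673, π⊥ = -17+3·τ' ≈ -17.908327 ∉ [0.2, 1.8) ⇒ out
candidate 6: (m,n)=(-4,3) → π∥ = -4+3·τ ≈ 5.908327, π⊥ = -4+3·τ' ≈ -4.908327 ∉ [0.2, 1.8) ⇒ out
candidate 7: (m,n)=(-1,-6) → π∥ = -1-6·τ ≈ -20.816654, π⊥ = -1-6·τ' ≈ 0.816654 ∈ [0.2, 1.8) ⇒ IN Λ
candidate 8: (m,n)=(-3,4) → π∥ = -3+4·τ ≈ 10.211103, π⊥ = -3+4·τ' ≈ -4.211103 ∉ [0.2, 1.8) ⇒ out
candidate 9: (m,n)=(-11,1) → π∥ = -11+1·τ ≈ -7.697224, π⊥ = -11+1·τ' ≈ -11.302776 ∉ [0.2, 1.8) ⇒ out

3, 7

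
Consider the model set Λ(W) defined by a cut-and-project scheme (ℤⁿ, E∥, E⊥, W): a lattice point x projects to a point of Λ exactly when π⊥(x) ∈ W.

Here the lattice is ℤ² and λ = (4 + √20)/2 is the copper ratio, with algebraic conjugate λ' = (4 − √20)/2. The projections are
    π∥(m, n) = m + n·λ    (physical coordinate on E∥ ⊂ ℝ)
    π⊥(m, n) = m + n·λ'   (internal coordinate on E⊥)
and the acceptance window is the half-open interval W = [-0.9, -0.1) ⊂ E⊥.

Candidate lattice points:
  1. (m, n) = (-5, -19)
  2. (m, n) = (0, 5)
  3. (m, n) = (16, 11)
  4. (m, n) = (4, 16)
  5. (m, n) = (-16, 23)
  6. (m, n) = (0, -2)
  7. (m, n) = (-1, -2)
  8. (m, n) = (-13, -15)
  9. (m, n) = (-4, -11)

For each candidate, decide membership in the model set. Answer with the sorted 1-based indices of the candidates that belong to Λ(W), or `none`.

Compute λ' = (4−√20)/2 = -0.236068, so π⊥(m,n) = m -0.236068·n.
[1] lift (-5,-19): star map gives -0.514708; window check -0.9 ≤ -0.514708 < -0.1 is true → IN Λ
[2] lift (0,5): star map gives -1.180340; window check -0.9 ≤ -1.180340 < -0.1 is false → out
[3] lift (16,11): star map gives 13.403252; window check -0.9 ≤ 13.403252 < -0.1 is false → out
[4] lift (4,16): star map gives 0.222912; window check -0.9 ≤ 0.222912 < -0.1 is false → out
[5] lift (-16,23): star map gives -21.429563; window check -0.9 ≤ -21.429563 < -0.1 is false → out
[6] lift (0,-2): star map gives 0.472136; window check -0.9 ≤ 0.472136 < -0.1 is false → out
[7] lift (-1,-2): star map gives -0.527864; window check -0.9 ≤ -0.527864 < -0.1 is true → IN Λ
[8] lift (-13,-15): star map gives -9.458980; window check -0.9 ≤ -9.458980 < -0.1 is false → out
[9] lift (-4,-11): star map gives -1.403252; window check -0.9 ≤ -1.403252 < -0.1 is false → out

1, 7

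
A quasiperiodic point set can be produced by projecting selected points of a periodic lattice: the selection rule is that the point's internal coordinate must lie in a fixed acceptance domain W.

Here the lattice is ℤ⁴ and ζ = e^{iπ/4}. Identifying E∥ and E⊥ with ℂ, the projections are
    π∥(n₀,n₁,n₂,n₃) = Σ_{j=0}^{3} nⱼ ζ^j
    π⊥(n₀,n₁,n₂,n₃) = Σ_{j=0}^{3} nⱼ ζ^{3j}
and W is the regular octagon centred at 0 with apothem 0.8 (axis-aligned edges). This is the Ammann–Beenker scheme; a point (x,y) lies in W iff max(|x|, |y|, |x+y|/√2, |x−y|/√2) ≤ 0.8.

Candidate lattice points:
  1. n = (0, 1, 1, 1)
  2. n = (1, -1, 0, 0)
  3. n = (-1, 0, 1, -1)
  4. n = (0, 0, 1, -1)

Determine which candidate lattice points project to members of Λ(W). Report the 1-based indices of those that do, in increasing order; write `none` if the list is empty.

π⊥(n) = n₀ + n₁ζ³ + n₂ζ⁶ + n₃ζ⁹ where ζ = e^{iπ/4}.
#1 (0, 1, 1, 1): internal (0.0000, 0.4142); octagon support 0.4142 vs apothem 0.8 → ∈ W
#2 (1, -1, 0, 0): internal (1.7071, -0.7071); octagon support 1.7071 vs apothem 0.8 → ∉ W
#3 (-1, 0, 1, -1): internal (-1.7071, -1.7071); octagon support 2.4142 vs apothem 0.8 → ∉ W
#4 (0, 0, 1, -1): internal (-0.7071, -1.7071); octagon support 1.7071 vs apothem 0.8 → ∉ W

1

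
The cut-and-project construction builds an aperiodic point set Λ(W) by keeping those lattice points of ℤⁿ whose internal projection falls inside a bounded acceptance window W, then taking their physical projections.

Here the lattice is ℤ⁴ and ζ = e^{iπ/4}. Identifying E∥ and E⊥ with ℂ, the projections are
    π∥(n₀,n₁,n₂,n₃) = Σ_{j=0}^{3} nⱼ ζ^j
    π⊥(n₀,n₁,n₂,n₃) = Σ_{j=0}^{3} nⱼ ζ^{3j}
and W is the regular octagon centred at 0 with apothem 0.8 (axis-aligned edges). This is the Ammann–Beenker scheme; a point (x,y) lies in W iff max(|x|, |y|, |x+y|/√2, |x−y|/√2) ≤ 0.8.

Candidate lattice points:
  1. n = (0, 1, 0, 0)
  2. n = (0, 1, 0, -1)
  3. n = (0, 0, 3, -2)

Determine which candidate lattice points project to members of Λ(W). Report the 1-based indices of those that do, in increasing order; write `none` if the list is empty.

none

π⊥(n) = n₀ + n₁ζ³ + n₂ζ⁶ + n₃ζ⁹ where ζ = e^{iπ/4}.
#1 (0, 1, 0, 0): internal (-0.7071, 0.7071); octagon support 1.0000 vs apothem 0.8 → ∉ W
#2 (0, 1, 0, -1): internal (-1.4142, 0.0000); octagon support 1.4142 vs apothem 0.8 → ∉ W
#3 (0, 0, 3, -2): internal (-1.4142, -4.4142); octagon support 4.4142 vs apothem 0.8 → ∉ W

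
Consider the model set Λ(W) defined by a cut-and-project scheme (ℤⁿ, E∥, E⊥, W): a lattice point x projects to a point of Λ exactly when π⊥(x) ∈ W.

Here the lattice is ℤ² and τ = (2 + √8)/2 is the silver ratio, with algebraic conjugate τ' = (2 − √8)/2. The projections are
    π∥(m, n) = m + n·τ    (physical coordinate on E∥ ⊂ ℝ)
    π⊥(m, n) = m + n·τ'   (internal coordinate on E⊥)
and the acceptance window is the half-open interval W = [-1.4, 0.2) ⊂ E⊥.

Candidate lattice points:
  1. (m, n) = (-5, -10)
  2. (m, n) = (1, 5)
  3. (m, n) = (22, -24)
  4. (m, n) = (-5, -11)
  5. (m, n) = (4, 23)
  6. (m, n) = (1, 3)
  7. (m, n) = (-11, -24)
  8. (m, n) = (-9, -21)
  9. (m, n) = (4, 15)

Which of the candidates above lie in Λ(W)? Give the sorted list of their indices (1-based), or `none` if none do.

τ' = (2−√8)/2 ≈ -0.4142.
candidate 1: (m,n)=(-5,-10) → π∥ = -5-10·τ ≈ -29.1421, π⊥ = -5-10·τ' ≈ -0.8579 ∈ [-1.4, 0.2) ⇒ IN Λ
candidate 2: (m,n)=(1,5) → π∥ = 1+5·τ ≈ 13.0711, π⊥ = 1+5·τ' ≈ -1.0711 ∈ [-1.4, 0.2) ⇒ IN Λ
candidate 3: (m,n)=(22,-24) → π∥ = 22-24·τ ≈ -35.9411, π⊥ = 22-24·τ' ≈ 31.9411 ∉ [-1.4, 0.2) ⇒ out
candidate 4: (m,n)=(-5,-11) → π∥ = -5-11·τ ≈ -31.5563, π⊥ = -5-11·τ' ≈ -0.4437 ∈ [-1.4, 0.2) ⇒ IN Λ
candidate 5: (m,n)=(4,23) → π∥ = 4+23·τ ≈ 59.5269, π⊥ = 4+23·τ' ≈ -5.5269 ∉ [-1.4, 0.2) ⇒ out
candidate 6: (m,n)=(1,3) → π∥ = 1+3·τ ≈ 8.2426, π⊥ = 1+3·τ' ≈ -0.2426 ∈ [-1.4, 0.2) ⇒ IN Λ
candidate 7: (m,n)=(-11,-24) → π∥ = -11-24·τ ≈ -68.9411, π⊥ = -11-24·τ' ≈ -1.0589 ∈ [-1.4, 0.2) ⇒ IN Λ
candidate 8: (m,n)=(-9,-21) → π∥ = -9-21·τ ≈ -59.6985, π⊥ = -9-21·τ' ≈ -0.3015 ∈ [-1.4, 0.2) ⇒ IN Λ
candidate 9: (m,n)=(4,15) → π∥ = 4+15·τ ≈ 40.2132, π⊥ = 4+15·τ' ≈ -2.2132 ∉ [-1.4, 0.2) ⇒ out

1, 2, 4, 6, 7, 8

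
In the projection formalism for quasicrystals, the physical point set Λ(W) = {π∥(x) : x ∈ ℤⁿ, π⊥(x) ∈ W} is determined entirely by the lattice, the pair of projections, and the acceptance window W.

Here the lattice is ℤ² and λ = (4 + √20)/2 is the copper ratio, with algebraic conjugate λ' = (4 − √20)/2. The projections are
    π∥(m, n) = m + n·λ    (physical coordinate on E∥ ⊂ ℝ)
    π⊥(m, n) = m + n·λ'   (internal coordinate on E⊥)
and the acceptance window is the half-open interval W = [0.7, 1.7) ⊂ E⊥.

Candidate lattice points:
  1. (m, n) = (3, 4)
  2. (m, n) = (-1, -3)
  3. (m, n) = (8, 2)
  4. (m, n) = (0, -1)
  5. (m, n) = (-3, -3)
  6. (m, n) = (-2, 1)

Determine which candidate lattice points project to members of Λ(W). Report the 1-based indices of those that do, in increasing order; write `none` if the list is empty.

Numerically λ ≈ 4.23607 and λ' = −1/λ ≈ -0.23607.
#1 (3,4): internal coord 3 + (4)·λ' = +2.05573; +2.05573 ∉ [0.7, 1.7) → out
#2 (-1,-3): internal coord -1 + (-3)·λ' = -0.29180; -0.29180 ∉ [0.7, 1.7) → out
#3 (8,2): internal coord 8 + (2)·λ' = +7.52786; +7.52786 ∉ [0.7, 1.7) → out
#4 (0,-1): internal coord 0 + (-1)·λ' = +0.23607; +0.23607 ∉ [0.7, 1.7) → out
#5 (-3,-3): internal coord -3 + (-3)·λ' = -2.29180; -2.29180 ∉ [0.7, 1.7) → out
#6 (-2,1): internal coord -2 + (1)·λ' = -2.23607; -2.23607 ∉ [0.7, 1.7) → out

none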